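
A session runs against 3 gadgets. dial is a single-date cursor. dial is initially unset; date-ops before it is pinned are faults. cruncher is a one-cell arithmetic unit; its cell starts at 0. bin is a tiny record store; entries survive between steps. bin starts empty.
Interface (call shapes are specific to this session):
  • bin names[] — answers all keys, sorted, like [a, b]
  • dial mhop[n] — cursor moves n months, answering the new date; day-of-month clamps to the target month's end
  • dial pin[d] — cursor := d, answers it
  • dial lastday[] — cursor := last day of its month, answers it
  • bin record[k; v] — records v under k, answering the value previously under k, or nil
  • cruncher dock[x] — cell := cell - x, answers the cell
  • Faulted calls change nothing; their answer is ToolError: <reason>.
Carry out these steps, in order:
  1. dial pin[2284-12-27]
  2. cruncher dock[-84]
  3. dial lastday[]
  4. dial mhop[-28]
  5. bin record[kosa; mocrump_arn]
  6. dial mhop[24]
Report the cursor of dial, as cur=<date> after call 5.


Answer: cur=2282-08-31

Derivation:
-> dial pin(d=2284-12-27)
<- 2284-12-27
-> cruncher dock(x=-84)
<- 84
-> dial lastday()
<- 2284-12-31
-> dial mhop(n=-28)
<- 2282-08-31
-> bin record(k=kosa, v=mocrump_arn)
<- nil
-> dial mhop(n=24)
<- 2284-08-31


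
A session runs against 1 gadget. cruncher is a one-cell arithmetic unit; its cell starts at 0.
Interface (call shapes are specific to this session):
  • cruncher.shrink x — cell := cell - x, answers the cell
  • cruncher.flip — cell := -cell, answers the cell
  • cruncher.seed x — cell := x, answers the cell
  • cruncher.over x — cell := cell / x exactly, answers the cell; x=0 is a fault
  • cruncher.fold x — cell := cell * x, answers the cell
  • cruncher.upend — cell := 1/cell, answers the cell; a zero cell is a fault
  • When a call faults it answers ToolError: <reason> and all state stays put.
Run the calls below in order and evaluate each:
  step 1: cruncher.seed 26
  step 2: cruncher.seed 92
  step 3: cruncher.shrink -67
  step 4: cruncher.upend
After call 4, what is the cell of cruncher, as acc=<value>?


Answer: acc=1/159

Derivation:
>>> cruncher.seed x='26'
  26
>>> cruncher.seed x='92'
  92
>>> cruncher.shrink x='-67'
  159
>>> cruncher.upend
  1/159


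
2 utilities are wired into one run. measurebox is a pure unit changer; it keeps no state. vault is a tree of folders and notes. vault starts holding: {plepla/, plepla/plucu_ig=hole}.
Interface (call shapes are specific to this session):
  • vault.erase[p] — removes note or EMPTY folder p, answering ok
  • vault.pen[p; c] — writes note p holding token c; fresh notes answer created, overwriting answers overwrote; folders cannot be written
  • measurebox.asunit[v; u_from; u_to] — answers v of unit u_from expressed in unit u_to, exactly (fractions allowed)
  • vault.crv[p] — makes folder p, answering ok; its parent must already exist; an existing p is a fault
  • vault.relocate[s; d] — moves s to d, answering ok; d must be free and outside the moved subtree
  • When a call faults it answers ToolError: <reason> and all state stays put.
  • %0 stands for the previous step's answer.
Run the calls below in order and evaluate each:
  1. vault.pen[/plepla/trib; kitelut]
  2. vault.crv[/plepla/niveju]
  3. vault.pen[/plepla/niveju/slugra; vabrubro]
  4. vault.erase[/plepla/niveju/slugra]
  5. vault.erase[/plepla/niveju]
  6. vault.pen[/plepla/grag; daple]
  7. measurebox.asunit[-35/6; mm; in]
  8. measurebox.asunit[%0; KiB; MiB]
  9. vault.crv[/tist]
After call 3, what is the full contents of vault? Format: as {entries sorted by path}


Answer: {plepla/, plepla/niveju/, plepla/niveju/slugra=vabrubro, plepla/plucu_ig=hole, plepla/trib=kitelut}

Derivation:
Calling pen using p='/plepla/trib', c='kitelut', — result: created.
I invoke crv using p='/plepla/niveju', and observe ok.
Then pen using p='/plepla/niveju/slugra', c='vabrubro': created.
I invoke erase using p='/plepla/niveju/slugra', and see ok.
Next I call erase using p='/plepla/niveju', giving ok.
Then pen using p='/plepla/grag', c='daple', yielding created.
Using asunit using v='-35/6', u_from='mm', u_to='in', and observe -175/762.
Invoking asunit using v='%0', u_from='KiB', u_to='MiB', giving -175/780288.
Using crv using p='/tist', — result: ok.


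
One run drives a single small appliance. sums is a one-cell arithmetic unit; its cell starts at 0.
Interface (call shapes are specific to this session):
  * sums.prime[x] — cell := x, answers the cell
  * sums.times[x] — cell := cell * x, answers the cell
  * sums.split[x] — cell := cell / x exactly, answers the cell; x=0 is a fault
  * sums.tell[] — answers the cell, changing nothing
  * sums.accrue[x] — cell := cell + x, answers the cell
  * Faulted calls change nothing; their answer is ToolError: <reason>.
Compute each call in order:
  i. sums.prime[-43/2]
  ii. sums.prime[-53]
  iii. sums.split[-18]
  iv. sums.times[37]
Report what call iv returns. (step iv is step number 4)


// prime(x: -43/2) : -43/2
// prime(x: -53) : -53
// split(x: -18) : 53/18
// times(x: 37) : 1961/18

Answer: 1961/18


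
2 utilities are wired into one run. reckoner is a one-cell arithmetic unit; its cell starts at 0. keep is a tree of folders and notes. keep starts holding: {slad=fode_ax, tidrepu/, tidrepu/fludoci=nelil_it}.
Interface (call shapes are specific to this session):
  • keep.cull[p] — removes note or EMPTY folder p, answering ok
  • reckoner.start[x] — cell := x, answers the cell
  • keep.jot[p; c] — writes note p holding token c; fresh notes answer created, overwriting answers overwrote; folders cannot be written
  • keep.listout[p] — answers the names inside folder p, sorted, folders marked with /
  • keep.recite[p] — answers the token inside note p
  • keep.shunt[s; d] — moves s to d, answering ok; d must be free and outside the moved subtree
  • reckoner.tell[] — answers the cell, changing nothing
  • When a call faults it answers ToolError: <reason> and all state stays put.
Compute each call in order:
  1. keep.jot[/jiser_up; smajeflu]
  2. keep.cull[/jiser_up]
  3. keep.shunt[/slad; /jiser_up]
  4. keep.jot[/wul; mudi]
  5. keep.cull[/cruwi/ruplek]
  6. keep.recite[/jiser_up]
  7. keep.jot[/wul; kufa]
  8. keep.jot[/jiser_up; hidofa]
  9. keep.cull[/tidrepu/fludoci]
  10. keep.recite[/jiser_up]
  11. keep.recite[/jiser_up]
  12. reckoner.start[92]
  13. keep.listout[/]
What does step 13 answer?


Next I call jot with p→/jiser_up, c→smajeflu, and get created.
Using cull with p→/jiser_up, and get ok.
Using shunt with s→/slad, d→/jiser_up, which returns ok.
Then jot with p→/wul, c→mudi: created.
I invoke cull with p→/cruwi/ruplek, → ToolError: not found.
Invoking recite with p→/jiser_up, and observe fode_ax.
I try jot with p→/wul, c→kufa: overwrote.
I invoke jot with p→/jiser_up, c→hidofa: overwrote.
Next I call cull with p→/tidrepu/fludoci, — result: ok.
I try recite with p→/jiser_up, and get hidofa.
Now I run recite with p→/jiser_up, — result: hidofa.
I try start with x→92, and get 92.
I try listout with p→/, — result: [jiser_up, tidrepu/, wul].

Answer: [jiser_up, tidrepu/, wul]


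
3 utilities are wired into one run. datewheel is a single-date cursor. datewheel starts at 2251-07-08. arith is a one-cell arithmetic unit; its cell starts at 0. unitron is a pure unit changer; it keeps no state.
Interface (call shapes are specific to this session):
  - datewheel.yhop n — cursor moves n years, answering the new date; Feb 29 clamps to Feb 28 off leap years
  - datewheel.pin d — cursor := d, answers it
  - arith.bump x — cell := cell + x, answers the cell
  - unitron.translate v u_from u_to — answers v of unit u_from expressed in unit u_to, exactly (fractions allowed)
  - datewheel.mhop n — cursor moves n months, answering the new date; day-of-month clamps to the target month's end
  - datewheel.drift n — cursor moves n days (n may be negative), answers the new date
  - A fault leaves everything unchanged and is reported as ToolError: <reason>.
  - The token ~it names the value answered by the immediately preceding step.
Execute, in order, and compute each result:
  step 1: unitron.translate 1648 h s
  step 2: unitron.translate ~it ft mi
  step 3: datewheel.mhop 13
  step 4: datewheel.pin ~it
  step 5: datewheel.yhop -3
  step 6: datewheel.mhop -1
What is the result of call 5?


Answer: 2249-08-08

Derivation:
CALL unitron.translate[v=1648; u_from=h; u_to=s]
RET  5932800
CALL unitron.translate[v=~it; u_from=ft; u_to=mi]
RET  12360/11
CALL datewheel.mhop[n=13]
RET  2252-08-08
CALL datewheel.pin[d=~it]
RET  2252-08-08
CALL datewheel.yhop[n=-3]
RET  2249-08-08
CALL datewheel.mhop[n=-1]
RET  2249-07-08


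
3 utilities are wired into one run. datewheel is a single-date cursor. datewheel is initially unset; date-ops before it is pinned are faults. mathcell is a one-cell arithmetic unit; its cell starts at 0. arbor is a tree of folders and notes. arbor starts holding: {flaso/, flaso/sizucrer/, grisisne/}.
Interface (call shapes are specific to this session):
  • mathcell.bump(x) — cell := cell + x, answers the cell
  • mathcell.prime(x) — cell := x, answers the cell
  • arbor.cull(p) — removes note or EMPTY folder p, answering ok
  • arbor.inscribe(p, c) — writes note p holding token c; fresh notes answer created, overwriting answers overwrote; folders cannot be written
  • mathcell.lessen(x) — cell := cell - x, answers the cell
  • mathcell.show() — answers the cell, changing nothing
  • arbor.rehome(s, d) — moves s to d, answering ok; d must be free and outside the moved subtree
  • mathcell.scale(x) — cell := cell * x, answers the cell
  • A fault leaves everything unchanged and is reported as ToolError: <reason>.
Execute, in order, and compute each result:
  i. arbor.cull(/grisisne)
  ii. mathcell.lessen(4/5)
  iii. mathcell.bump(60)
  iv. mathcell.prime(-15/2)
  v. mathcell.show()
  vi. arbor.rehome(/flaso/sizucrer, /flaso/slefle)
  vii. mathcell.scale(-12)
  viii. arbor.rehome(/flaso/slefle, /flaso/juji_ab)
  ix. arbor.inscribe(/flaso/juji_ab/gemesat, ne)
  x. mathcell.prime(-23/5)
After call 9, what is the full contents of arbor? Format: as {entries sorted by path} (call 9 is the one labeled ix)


>> arbor.cull(p='/grisisne')
<< ok
>> mathcell.lessen(x='4/5')
<< -4/5
>> mathcell.bump(x='60')
<< 296/5
>> mathcell.prime(x='-15/2')
<< -15/2
>> mathcell.show()
<< -15/2
>> arbor.rehome(s='/flaso/sizucrer', d='/flaso/slefle')
<< ok
>> mathcell.scale(x='-12')
<< 90
>> arbor.rehome(s='/flaso/slefle', d='/flaso/juji_ab')
<< ok
>> arbor.inscribe(p='/flaso/juji_ab/gemesat', c='ne')
<< created
>> mathcell.prime(x='-23/5')
<< -23/5

Answer: {flaso/, flaso/juji_ab/, flaso/juji_ab/gemesat=ne}


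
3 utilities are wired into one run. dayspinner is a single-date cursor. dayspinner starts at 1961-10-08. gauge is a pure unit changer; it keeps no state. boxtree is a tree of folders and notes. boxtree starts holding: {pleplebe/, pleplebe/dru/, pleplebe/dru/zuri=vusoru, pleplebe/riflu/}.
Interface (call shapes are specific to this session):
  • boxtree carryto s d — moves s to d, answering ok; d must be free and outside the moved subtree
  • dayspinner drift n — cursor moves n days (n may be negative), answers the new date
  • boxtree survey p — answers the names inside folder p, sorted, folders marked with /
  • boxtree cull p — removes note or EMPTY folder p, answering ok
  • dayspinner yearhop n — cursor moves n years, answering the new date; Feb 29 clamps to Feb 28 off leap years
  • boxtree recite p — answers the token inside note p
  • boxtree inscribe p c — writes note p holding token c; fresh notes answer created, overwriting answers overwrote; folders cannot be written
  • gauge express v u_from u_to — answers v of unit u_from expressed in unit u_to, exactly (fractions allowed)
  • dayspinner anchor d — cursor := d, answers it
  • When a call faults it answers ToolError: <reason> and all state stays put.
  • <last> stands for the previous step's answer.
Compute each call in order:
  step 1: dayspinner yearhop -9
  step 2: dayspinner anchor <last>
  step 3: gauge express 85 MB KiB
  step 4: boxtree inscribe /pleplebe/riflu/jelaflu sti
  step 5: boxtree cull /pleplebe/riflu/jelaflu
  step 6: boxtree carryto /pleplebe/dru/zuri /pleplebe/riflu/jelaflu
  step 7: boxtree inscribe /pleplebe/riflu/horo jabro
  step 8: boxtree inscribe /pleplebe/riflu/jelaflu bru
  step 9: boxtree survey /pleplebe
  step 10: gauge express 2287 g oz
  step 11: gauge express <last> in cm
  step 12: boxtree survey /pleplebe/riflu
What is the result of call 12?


Answer: [horo, jelaflu]

Derivation:
Then dayspinner yearhop on n=-9, and see 1952-10-08.
Invoking dayspinner anchor on d=<last>, — result: 1952-10-08.
Invoking gauge express on v=85, u_from=MB, u_to=KiB, and observe 1328125/16.
I run boxtree inscribe on p=/pleplebe/riflu/jelaflu, c=sti, and get created.
Invoking boxtree cull on p=/pleplebe/riflu/jelaflu, and see ok.
Using boxtree carryto on s=/pleplebe/dru/zuri, d=/pleplebe/riflu/jelaflu, giving ok.
I use boxtree inscribe on p=/pleplebe/riflu/horo, c=jabro, and see created.
I run boxtree inscribe on p=/pleplebe/riflu/jelaflu, c=bru, and observe overwrote.
I run boxtree survey on p=/pleplebe, — result: [dru/, riflu/].
I run gauge express on v=2287, u_from=g, u_to=oz, giving 3659200000/45359237.
I call gauge express on v=<last>, u_from=in, u_to=cm, → 9294368000/45359237.
Now I run boxtree survey on p=/pleplebe/riflu, giving [horo, jelaflu].


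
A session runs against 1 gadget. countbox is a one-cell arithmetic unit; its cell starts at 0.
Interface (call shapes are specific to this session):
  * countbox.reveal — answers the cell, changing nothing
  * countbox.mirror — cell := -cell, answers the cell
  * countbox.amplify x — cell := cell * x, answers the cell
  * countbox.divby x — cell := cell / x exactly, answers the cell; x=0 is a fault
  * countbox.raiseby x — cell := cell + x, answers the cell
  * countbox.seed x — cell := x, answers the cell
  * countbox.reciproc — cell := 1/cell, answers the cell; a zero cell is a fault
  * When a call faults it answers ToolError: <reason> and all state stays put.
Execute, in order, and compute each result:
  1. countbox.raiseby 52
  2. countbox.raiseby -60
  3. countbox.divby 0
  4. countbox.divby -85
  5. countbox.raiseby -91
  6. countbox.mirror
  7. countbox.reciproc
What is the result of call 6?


Answer: 7727/85

Derivation:
Now I run raiseby with x=52, and observe 52.
I call raiseby with x=-60, and get -8.
I try divby with x=0, yielding ToolError: division by zero.
I run divby with x=-85, and see 8/85.
Invoking raiseby with x=-91, giving -7727/85.
I try mirror, which returns 7727/85.
I run reciproc(), — result: 85/7727.


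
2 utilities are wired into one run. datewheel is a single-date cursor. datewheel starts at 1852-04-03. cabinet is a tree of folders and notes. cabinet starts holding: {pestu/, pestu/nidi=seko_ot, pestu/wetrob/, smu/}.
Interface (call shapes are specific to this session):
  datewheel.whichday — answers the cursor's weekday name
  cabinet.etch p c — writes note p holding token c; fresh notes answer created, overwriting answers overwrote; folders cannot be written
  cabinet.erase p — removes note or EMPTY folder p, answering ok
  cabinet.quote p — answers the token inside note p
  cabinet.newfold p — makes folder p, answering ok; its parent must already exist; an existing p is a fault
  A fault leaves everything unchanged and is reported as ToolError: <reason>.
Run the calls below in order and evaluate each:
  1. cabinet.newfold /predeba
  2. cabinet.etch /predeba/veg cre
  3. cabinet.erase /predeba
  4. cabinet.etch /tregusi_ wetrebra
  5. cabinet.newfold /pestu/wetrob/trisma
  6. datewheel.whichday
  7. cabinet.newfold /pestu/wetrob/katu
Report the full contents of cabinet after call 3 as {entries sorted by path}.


Answer: {pestu/, pestu/nidi=seko_ot, pestu/wetrob/, predeba/, predeba/veg=cre, smu/}

Derivation:
% newfold p: /predeba
  ok
% etch p: /predeba/veg c: cre
  created
% erase p: /predeba
  ToolError: not empty
% etch p: /tregusi_ c: wetrebra
  created
% newfold p: /pestu/wetrob/trisma
  ok
% whichday
  Saturday
% newfold p: /pestu/wetrob/katu
  ok


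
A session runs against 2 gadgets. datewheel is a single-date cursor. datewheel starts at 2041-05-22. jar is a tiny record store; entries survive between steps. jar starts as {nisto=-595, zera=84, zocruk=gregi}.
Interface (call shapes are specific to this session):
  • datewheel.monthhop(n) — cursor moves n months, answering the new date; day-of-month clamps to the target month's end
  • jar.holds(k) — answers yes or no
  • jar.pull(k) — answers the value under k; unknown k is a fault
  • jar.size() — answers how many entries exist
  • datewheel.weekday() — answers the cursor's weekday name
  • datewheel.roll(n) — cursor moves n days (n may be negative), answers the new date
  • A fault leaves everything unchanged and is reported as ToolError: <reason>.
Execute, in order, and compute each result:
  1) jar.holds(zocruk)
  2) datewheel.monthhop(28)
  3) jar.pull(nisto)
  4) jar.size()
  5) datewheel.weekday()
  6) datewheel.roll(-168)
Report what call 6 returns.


Answer: 2043-04-07

Derivation:
~$ jar.holds k→zocruk
= yes
~$ datewheel.monthhop n→28
= 2043-09-22
~$ jar.pull k→nisto
= -595
~$ jar.size
= 3
~$ datewheel.weekday
= Tuesday
~$ datewheel.roll n→-168
= 2043-04-07


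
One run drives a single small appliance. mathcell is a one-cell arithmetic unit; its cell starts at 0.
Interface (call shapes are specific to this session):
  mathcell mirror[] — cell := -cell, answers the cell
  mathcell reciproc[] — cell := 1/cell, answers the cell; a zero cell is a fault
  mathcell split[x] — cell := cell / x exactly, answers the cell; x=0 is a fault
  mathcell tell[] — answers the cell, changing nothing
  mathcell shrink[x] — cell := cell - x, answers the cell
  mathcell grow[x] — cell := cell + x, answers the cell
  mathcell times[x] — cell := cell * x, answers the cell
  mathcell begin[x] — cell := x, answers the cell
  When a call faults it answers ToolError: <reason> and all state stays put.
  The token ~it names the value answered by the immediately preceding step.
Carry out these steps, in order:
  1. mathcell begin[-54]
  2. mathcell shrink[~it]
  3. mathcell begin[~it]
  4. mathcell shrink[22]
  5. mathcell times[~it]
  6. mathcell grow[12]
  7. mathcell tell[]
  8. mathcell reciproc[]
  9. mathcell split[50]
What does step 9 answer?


~$ mathcell begin x→-54
= -54
~$ mathcell shrink x→~it
= 0
~$ mathcell begin x→~it
= 0
~$ mathcell shrink x→22
= -22
~$ mathcell times x→~it
= 484
~$ mathcell grow x→12
= 496
~$ mathcell tell
= 496
~$ mathcell reciproc
= 1/496
~$ mathcell split x→50
= 1/24800

Answer: 1/24800


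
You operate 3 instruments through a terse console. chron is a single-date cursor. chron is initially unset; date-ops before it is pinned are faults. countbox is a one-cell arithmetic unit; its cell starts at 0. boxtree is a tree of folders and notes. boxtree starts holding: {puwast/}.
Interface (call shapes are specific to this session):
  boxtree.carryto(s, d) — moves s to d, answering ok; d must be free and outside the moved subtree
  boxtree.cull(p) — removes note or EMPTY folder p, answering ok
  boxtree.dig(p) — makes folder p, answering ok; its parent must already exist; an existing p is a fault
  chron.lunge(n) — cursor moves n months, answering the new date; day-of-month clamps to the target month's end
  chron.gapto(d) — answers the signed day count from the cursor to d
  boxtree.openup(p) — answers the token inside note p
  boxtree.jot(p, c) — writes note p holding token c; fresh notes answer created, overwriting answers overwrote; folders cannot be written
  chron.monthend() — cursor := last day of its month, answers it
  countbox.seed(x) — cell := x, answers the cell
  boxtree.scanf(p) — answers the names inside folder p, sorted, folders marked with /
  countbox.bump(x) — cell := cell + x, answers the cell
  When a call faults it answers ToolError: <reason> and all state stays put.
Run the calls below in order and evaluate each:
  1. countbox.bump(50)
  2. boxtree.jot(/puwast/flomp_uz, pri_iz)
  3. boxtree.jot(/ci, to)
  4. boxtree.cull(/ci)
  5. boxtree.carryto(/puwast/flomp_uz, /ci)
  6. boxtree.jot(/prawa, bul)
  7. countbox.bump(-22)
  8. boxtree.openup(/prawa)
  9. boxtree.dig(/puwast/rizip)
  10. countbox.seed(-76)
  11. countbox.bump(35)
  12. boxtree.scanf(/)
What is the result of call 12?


-> countbox.bump(x→50)
<- 50
-> boxtree.jot(p→/puwast/flomp_uz, c→pri_iz)
<- created
-> boxtree.jot(p→/ci, c→to)
<- created
-> boxtree.cull(p→/ci)
<- ok
-> boxtree.carryto(s→/puwast/flomp_uz, d→/ci)
<- ok
-> boxtree.jot(p→/prawa, c→bul)
<- created
-> countbox.bump(x→-22)
<- 28
-> boxtree.openup(p→/prawa)
<- bul
-> boxtree.dig(p→/puwast/rizip)
<- ok
-> countbox.seed(x→-76)
<- -76
-> countbox.bump(x→35)
<- -41
-> boxtree.scanf(p→/)
<- [ci, prawa, puwast/]

Answer: [ci, prawa, puwast/]


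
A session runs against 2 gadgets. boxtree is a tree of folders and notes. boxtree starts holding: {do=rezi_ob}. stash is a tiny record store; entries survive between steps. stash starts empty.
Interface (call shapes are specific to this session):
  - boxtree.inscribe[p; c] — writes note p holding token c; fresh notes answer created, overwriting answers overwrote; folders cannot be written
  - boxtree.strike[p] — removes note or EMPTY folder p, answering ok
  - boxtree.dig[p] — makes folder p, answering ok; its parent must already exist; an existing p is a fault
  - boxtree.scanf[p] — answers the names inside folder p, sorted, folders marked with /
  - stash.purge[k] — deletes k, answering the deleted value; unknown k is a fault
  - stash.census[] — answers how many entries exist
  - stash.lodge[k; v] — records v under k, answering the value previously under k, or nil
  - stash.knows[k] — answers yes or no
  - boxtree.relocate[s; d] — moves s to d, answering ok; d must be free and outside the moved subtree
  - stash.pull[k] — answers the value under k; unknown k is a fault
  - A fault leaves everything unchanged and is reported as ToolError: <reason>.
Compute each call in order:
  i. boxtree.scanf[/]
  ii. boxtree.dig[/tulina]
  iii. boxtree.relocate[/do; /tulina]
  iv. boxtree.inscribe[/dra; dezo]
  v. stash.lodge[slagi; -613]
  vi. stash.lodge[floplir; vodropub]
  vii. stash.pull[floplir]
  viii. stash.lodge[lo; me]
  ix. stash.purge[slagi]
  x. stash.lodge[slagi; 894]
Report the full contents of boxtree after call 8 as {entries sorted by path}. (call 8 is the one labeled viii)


[in] boxtree.scanf /
= [do]
[in] boxtree.dig /tulina
= ok
[in] boxtree.relocate /do /tulina
= ToolError: exists
[in] boxtree.inscribe /dra dezo
= created
[in] stash.lodge slagi -613
= nil
[in] stash.lodge floplir vodropub
= nil
[in] stash.pull floplir
= vodropub
[in] stash.lodge lo me
= nil
[in] stash.purge slagi
= -613
[in] stash.lodge slagi 894
= nil

Answer: {do=rezi_ob, dra=dezo, tulina/}


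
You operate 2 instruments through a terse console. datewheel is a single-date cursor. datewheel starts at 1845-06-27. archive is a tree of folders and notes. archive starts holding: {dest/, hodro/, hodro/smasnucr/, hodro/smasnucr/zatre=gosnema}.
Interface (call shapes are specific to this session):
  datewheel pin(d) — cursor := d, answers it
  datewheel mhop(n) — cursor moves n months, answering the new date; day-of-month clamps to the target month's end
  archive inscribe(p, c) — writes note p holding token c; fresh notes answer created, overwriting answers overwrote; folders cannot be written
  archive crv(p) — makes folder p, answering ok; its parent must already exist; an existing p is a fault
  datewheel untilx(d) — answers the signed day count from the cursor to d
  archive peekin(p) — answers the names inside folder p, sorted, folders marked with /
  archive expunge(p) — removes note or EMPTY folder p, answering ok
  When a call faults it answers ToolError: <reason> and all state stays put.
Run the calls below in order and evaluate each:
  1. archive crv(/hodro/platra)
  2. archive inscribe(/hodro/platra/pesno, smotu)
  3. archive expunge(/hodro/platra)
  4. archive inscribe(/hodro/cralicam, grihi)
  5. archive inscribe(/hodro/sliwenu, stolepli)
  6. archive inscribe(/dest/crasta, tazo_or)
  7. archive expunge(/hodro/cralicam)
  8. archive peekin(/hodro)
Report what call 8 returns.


Answer: [platra/, sliwenu, smasnucr/]

Derivation:
→ archive crv(p: /hodro/platra)
← ok
→ archive inscribe(p: /hodro/platra/pesno, c: smotu)
← created
→ archive expunge(p: /hodro/platra)
← ToolError: not empty
→ archive inscribe(p: /hodro/cralicam, c: grihi)
← created
→ archive inscribe(p: /hodro/sliwenu, c: stolepli)
← created
→ archive inscribe(p: /dest/crasta, c: tazo_or)
← created
→ archive expunge(p: /hodro/cralicam)
← ok
→ archive peekin(p: /hodro)
← [platra/, sliwenu, smasnucr/]


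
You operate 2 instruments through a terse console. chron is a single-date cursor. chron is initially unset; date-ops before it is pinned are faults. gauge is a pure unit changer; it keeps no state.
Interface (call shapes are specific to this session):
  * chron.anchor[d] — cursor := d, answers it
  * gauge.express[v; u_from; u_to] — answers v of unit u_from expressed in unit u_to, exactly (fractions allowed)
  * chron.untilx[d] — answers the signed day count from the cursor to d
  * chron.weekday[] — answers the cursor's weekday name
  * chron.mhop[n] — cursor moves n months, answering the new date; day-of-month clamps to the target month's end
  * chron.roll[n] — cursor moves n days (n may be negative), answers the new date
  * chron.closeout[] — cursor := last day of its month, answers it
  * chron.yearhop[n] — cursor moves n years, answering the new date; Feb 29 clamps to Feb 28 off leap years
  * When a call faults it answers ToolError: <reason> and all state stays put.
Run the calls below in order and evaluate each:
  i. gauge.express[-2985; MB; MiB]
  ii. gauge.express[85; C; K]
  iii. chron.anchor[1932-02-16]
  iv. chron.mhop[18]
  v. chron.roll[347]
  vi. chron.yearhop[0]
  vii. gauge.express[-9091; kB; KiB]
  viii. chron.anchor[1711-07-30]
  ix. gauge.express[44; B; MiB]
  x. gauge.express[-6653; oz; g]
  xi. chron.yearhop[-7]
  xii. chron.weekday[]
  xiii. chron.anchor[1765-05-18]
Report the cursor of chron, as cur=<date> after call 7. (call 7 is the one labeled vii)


Answer: cur=1934-07-29

Derivation:
>> gauge.express(v→-2985, u_from→MB, u_to→MiB)
<< -46640625/16384
>> gauge.express(v→85, u_from→C, u_to→K)
<< 7163/20
>> chron.anchor(d→1932-02-16)
<< 1932-02-16
>> chron.mhop(n→18)
<< 1933-08-16
>> chron.roll(n→347)
<< 1934-07-29
>> chron.yearhop(n→0)
<< 1934-07-29
>> gauge.express(v→-9091, u_from→kB, u_to→KiB)
<< -1136375/128
>> chron.anchor(d→1711-07-30)
<< 1711-07-30
>> gauge.express(v→44, u_from→B, u_to→MiB)
<< 11/262144
>> gauge.express(v→-6653, u_from→oz, u_to→g)
<< -301775003761/1600000
>> chron.yearhop(n→-7)
<< 1704-07-30
>> chron.weekday()
<< Wednesday
>> chron.anchor(d→1765-05-18)
<< 1765-05-18


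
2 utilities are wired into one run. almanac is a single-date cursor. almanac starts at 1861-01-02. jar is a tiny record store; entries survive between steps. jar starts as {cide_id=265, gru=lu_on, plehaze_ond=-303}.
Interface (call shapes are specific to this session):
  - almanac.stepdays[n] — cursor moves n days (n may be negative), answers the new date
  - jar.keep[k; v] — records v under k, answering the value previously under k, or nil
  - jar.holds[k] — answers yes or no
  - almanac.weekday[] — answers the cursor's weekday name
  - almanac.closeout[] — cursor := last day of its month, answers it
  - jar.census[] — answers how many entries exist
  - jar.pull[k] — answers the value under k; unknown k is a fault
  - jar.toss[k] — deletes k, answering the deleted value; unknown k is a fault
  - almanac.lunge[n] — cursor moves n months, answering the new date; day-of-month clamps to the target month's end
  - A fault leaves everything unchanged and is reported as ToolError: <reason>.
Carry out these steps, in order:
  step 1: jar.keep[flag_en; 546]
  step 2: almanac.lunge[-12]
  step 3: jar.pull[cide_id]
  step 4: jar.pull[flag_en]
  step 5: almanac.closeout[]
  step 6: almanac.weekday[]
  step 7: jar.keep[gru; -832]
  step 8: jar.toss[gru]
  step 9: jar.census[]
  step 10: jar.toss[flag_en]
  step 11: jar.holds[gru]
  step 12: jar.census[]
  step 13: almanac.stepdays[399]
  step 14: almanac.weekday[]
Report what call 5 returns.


# 1. jar.keep(k=flag_en, v=546) => nil
# 2. almanac.lunge(n=-12) => 1860-01-02
# 3. jar.pull(k=cide_id) => 265
# 4. jar.pull(k=flag_en) => 546
# 5. almanac.closeout() => 1860-01-31
# 6. almanac.weekday() => Tuesday
# 7. jar.keep(k=gru, v=-832) => lu_on
# 8. jar.toss(k=gru) => -832
# 9. jar.census() => 3
# 10. jar.toss(k=flag_en) => 546
# 11. jar.holds(k=gru) => no
# 12. jar.census() => 2
# 13. almanac.stepdays(n=399) => 1861-03-05
# 14. almanac.weekday() => Tuesday

Answer: 1860-01-31


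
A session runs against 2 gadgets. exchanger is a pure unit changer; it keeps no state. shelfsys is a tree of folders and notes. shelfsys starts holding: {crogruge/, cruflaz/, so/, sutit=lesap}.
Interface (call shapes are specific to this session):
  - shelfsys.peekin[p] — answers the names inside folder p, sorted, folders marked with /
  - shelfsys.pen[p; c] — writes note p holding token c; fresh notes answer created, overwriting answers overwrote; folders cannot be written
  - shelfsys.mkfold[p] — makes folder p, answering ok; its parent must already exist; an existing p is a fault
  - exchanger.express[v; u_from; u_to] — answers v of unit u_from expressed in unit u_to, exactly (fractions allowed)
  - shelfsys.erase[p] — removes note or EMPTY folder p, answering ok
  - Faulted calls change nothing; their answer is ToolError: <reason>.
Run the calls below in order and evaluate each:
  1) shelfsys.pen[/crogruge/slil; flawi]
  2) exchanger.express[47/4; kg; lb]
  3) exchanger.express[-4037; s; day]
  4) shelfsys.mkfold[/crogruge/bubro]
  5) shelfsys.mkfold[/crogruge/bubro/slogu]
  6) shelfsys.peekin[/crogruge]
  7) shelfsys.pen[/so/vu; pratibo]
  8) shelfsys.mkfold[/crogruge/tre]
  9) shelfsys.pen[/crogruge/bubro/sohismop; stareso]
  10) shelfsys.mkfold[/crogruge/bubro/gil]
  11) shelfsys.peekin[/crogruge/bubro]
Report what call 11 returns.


$ shelfsys.pen p: /crogruge/slil c: flawi
[out] created
$ exchanger.express v: 47/4 u_from: kg u_to: lb
[out] 1175000000/45359237
$ exchanger.express v: -4037 u_from: s u_to: day
[out] -4037/86400
$ shelfsys.mkfold p: /crogruge/bubro
[out] ok
$ shelfsys.mkfold p: /crogruge/bubro/slogu
[out] ok
$ shelfsys.peekin p: /crogruge
[out] [bubro/, slil]
$ shelfsys.pen p: /so/vu c: pratibo
[out] created
$ shelfsys.mkfold p: /crogruge/tre
[out] ok
$ shelfsys.pen p: /crogruge/bubro/sohismop c: stareso
[out] created
$ shelfsys.mkfold p: /crogruge/bubro/gil
[out] ok
$ shelfsys.peekin p: /crogruge/bubro
[out] [gil/, slogu/, sohismop]

Answer: [gil/, slogu/, sohismop]


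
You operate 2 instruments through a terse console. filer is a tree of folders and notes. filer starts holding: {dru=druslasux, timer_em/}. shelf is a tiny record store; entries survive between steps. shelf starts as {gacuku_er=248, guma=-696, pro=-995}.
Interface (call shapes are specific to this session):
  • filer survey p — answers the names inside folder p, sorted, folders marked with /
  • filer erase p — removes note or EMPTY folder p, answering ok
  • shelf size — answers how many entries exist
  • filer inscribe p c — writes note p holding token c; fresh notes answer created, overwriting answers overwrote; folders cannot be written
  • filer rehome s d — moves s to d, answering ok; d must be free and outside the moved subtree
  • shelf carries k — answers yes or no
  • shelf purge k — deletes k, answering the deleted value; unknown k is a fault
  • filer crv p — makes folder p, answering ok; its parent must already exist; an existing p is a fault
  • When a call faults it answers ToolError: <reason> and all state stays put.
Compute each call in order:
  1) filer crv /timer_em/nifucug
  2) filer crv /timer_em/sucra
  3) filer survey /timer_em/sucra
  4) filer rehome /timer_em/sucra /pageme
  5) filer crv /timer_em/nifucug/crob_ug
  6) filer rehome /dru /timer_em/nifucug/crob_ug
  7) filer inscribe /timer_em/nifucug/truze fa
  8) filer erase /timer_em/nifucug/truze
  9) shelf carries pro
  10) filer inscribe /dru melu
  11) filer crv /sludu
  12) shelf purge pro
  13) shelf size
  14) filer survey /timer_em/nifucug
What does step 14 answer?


Do: filer crv[p: /timer_em/nifucug]
See: ok
Do: filer crv[p: /timer_em/sucra]
See: ok
Do: filer survey[p: /timer_em/sucra]
See: []
Do: filer rehome[s: /timer_em/sucra; d: /pageme]
See: ok
Do: filer crv[p: /timer_em/nifucug/crob_ug]
See: ok
Do: filer rehome[s: /dru; d: /timer_em/nifucug/crob_ug]
See: ToolError: exists
Do: filer inscribe[p: /timer_em/nifucug/truze; c: fa]
See: created
Do: filer erase[p: /timer_em/nifucug/truze]
See: ok
Do: shelf carries[k: pro]
See: yes
Do: filer inscribe[p: /dru; c: melu]
See: overwrote
Do: filer crv[p: /sludu]
See: ok
Do: shelf purge[k: pro]
See: -995
Do: shelf size[]
See: 2
Do: filer survey[p: /timer_em/nifucug]
See: [crob_ug/]

Answer: [crob_ug/]


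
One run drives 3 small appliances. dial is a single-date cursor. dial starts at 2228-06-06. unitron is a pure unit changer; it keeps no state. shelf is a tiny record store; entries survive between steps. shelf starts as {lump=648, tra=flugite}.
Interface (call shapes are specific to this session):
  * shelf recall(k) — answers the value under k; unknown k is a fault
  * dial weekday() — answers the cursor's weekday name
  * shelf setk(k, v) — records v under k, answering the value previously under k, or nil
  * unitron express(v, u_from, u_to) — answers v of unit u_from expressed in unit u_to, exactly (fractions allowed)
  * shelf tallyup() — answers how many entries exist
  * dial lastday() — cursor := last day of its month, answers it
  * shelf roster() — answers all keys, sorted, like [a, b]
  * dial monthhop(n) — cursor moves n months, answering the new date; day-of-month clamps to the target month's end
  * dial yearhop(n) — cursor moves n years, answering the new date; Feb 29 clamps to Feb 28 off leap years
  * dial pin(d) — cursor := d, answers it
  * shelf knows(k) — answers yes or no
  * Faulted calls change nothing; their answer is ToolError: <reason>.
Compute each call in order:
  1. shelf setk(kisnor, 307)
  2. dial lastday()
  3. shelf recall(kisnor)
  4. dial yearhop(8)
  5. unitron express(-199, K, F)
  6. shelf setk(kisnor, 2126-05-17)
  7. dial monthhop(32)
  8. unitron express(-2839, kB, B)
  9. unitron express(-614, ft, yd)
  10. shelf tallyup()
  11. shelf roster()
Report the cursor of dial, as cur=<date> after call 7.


Answer: cur=2239-02-28

Derivation:
Do: shelf setk[kisnor; 307]
See: nil
Do: dial lastday[]
See: 2228-06-30
Do: shelf recall[kisnor]
See: 307
Do: dial yearhop[8]
See: 2236-06-30
Do: unitron express[-199; K; F]
See: -81787/100
Do: shelf setk[kisnor; 2126-05-17]
See: 307
Do: dial monthhop[32]
See: 2239-02-28
Do: unitron express[-2839; kB; B]
See: -2839000
Do: unitron express[-614; ft; yd]
See: -614/3
Do: shelf tallyup[]
See: 3
Do: shelf roster[]
See: [kisnor, lump, tra]


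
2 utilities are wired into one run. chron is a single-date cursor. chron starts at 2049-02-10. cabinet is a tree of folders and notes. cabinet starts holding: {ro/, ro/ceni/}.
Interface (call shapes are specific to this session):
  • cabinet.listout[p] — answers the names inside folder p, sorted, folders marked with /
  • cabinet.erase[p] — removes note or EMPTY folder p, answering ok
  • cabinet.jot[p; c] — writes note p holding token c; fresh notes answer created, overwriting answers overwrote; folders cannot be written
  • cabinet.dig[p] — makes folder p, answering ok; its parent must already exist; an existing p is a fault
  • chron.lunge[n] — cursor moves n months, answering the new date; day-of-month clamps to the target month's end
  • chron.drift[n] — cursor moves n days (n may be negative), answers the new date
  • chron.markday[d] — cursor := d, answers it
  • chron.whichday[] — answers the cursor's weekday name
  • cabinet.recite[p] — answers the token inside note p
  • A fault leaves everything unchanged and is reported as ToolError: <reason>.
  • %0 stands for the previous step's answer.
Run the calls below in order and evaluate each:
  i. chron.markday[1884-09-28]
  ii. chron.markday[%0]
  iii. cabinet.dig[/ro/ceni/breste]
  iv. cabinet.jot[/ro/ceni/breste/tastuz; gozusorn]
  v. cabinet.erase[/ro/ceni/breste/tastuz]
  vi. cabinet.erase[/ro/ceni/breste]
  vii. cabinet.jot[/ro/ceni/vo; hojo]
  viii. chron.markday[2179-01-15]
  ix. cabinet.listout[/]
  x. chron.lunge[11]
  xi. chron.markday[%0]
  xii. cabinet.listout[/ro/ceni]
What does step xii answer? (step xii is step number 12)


Answer: [vo]

Derivation:
Act: markday[1884-09-28]
Obs: 1884-09-28
Act: markday[%0]
Obs: 1884-09-28
Act: dig[/ro/ceni/breste]
Obs: ok
Act: jot[/ro/ceni/breste/tastuz; gozusorn]
Obs: created
Act: erase[/ro/ceni/breste/tastuz]
Obs: ok
Act: erase[/ro/ceni/breste]
Obs: ok
Act: jot[/ro/ceni/vo; hojo]
Obs: created
Act: markday[2179-01-15]
Obs: 2179-01-15
Act: listout[/]
Obs: [ro/]
Act: lunge[11]
Obs: 2179-12-15
Act: markday[%0]
Obs: 2179-12-15
Act: listout[/ro/ceni]
Obs: [vo]


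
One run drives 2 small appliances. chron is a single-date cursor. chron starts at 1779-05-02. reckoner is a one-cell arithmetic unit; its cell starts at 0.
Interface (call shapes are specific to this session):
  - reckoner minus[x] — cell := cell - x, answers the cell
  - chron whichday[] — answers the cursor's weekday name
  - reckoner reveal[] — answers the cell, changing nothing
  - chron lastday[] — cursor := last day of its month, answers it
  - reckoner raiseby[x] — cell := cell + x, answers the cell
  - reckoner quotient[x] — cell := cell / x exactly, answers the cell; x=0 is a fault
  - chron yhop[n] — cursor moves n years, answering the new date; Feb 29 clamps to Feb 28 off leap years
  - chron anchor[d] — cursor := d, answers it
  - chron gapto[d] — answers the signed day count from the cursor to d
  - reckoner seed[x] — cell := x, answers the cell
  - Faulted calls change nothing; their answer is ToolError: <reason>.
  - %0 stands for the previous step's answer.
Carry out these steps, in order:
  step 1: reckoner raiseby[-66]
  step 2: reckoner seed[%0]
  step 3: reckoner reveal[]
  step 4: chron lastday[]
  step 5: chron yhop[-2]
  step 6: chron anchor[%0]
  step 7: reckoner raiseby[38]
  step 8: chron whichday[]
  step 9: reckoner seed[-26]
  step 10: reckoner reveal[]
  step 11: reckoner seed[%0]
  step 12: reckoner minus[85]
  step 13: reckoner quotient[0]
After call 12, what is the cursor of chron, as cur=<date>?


Answer: cur=1777-05-31

Derivation:
CALL reckoner raiseby[-66]
RET  -66
CALL reckoner seed[%0]
RET  -66
CALL reckoner reveal[]
RET  -66
CALL chron lastday[]
RET  1779-05-31
CALL chron yhop[-2]
RET  1777-05-31
CALL chron anchor[%0]
RET  1777-05-31
CALL reckoner raiseby[38]
RET  -28
CALL chron whichday[]
RET  Saturday
CALL reckoner seed[-26]
RET  -26
CALL reckoner reveal[]
RET  -26
CALL reckoner seed[%0]
RET  -26
CALL reckoner minus[85]
RET  -111
CALL reckoner quotient[0]
RET  ToolError: division by zero


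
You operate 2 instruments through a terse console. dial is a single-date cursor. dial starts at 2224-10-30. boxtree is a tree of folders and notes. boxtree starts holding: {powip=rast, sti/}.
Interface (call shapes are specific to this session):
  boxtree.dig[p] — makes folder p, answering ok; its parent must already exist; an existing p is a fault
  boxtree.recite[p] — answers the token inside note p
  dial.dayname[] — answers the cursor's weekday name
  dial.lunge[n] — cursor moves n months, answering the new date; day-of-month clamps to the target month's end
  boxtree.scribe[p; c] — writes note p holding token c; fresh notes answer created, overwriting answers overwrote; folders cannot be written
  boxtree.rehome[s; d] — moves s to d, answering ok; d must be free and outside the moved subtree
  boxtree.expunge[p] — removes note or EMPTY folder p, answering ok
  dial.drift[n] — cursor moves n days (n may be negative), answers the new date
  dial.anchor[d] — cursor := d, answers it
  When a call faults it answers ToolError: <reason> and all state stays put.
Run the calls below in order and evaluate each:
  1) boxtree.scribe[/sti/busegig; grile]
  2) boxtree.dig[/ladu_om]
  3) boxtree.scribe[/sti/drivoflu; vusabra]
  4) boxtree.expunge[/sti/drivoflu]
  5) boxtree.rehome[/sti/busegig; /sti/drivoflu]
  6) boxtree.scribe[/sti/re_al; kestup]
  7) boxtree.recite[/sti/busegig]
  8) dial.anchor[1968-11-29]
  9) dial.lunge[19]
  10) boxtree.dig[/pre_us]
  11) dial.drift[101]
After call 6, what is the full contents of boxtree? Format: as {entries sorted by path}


>> boxtree.scribe(p: /sti/busegig, c: grile)
<< created
>> boxtree.dig(p: /ladu_om)
<< ok
>> boxtree.scribe(p: /sti/drivoflu, c: vusabra)
<< created
>> boxtree.expunge(p: /sti/drivoflu)
<< ok
>> boxtree.rehome(s: /sti/busegig, d: /sti/drivoflu)
<< ok
>> boxtree.scribe(p: /sti/re_al, c: kestup)
<< created
>> boxtree.recite(p: /sti/busegig)
<< ToolError: not found
>> dial.anchor(d: 1968-11-29)
<< 1968-11-29
>> dial.lunge(n: 19)
<< 1970-06-29
>> boxtree.dig(p: /pre_us)
<< ok
>> dial.drift(n: 101)
<< 1970-10-08

Answer: {ladu_om/, powip=rast, sti/, sti/drivoflu=grile, sti/re_al=kestup}
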